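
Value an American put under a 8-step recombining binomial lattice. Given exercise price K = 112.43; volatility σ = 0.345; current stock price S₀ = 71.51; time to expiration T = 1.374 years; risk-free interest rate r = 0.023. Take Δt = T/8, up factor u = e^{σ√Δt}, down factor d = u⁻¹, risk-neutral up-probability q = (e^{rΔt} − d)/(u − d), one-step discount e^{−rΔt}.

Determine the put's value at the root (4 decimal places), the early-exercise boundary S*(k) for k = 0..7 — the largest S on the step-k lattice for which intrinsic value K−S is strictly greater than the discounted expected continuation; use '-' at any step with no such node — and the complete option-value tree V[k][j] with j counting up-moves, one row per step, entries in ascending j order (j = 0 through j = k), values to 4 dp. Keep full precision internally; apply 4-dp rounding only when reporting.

Δt=0.17175  u=1.15370  d=0.86677  q=0.47811  discount=0.99606
step 8 (expiry): payoffs max(K−S,0) = 89.6469 82.1050 72.0664 58.7048 40.9200 17.2479 0.0000 0.0000 0.0000
step 7: (k=7,j=0): S=26.2849, (K−S)⁺=86.1451, hold=85.7018 ⇒ V=86.1451 exercise | (k=7,j=1): S=34.9861, (K−S)⁺=77.4439, hold=77.0007 ⇒ V=77.4439 exercise | (k=7,j=2): S=46.5676, (K−S)⁺=65.8624, hold=65.4191 ⇒ V=65.8624 exercise | (k=7,j=3): S=61.9830, (K−S)⁺=50.4470, hold=50.0038 ⇒ V=50.4470 exercise | (k=7,j=4): S=82.5014, (K−S)⁺=29.9286, hold=29.4854 ⇒ V=29.9286 exercise | (k=7,j=5): S=109.8120, (K−S)⁺=2.6180, hold=8.9660 ⇒ V=8.9660 continue | (k=7,j=6): S=146.1633, (K−S)⁺=0.0000, hold=0.0000 ⇒ V=0.0000 continue | (k=7,j=7): S=194.5481, (K−S)⁺=0.0000, hold=0.0000 ⇒ V=0.0000 continue  boundary S*=82.5014
step 6: (k=6,j=0): S=30.3250, (K−S)⁺=82.1050, hold=81.6617 ⇒ V=82.1050 exercise | (k=6,j=1): S=40.3636, (K−S)⁺=72.0664, hold=71.6232 ⇒ V=72.0664 exercise | (k=6,j=2): S=53.7252, (K−S)⁺=58.7048, hold=58.2615 ⇒ V=58.7048 exercise | (k=6,j=3): S=71.5100, (K−S)⁺=40.9200, hold=40.4767 ⇒ V=40.9200 exercise | (k=6,j=4): S=95.1821, (K−S)⁺=17.2479, hold=19.8277 ⇒ V=19.8277 continue | (k=6,j=5): S=126.6905, (K−S)⁺=0.0000, hold=4.6608 ⇒ V=4.6608 continue | (k=6,j=6): S=168.6291, (K−S)⁺=0.0000, hold=0.0000 ⇒ V=0.0000 continue  boundary S*=71.5100
step 5: (k=5,j=0): S=34.9861, (K−S)⁺=77.4439, hold=77.0007 ⇒ V=77.4439 exercise | (k=5,j=1): S=46.5676, (K−S)⁺=65.8624, hold=65.4191 ⇒ V=65.8624 exercise | (k=5,j=2): S=61.9830, (K−S)⁺=50.4470, hold=50.0038 ⇒ V=50.4470 exercise | (k=5,j=3): S=82.5014, (K−S)⁺=29.9286, hold=30.7140 ⇒ V=30.7140 continue | (k=5,j=4): S=109.8120, (K−S)⁺=2.6180, hold=12.5267 ⇒ V=12.5267 continue | (k=5,j=5): S=146.1633, (K−S)⁺=0.0000, hold=2.4228 ⇒ V=2.4228 continue  boundary S*=61.9830
step 4: (k=4,j=0): S=40.3636, (K−S)⁺=72.0664, hold=71.6232 ⇒ V=72.0664 exercise | (k=4,j=1): S=53.7252, (K−S)⁺=58.7048, hold=58.2615 ⇒ V=58.7048 exercise | (k=4,j=2): S=71.5100, (K−S)⁺=40.9200, hold=40.8507 ⇒ V=40.9200 exercise | (k=4,j=3): S=95.1821, (K−S)⁺=17.2479, hold=21.9316 ⇒ V=21.9316 continue | (k=4,j=4): S=126.6905, (K−S)⁺=0.0000, hold=7.6656 ⇒ V=7.6656 continue  boundary S*=71.5100
step 3: (k=3,j=0): S=46.5676, (K−S)⁺=65.8624, hold=65.4191 ⇒ V=65.8624 exercise | (k=3,j=1): S=61.9830, (K−S)⁺=50.4470, hold=50.0038 ⇒ V=50.4470 exercise | (k=3,j=2): S=82.5014, (K−S)⁺=29.9286, hold=31.7159 ⇒ V=31.7159 continue | (k=3,j=3): S=109.8120, (K−S)⁺=2.6180, hold=15.0513 ⇒ V=15.0513 continue  boundary S*=61.9830
step 2: (k=2,j=0): S=53.7252, (K−S)⁺=58.7048, hold=58.2615 ⇒ V=58.7048 exercise | (k=2,j=1): S=71.5100, (K−S)⁺=40.9200, hold=41.3279 ⇒ V=41.3279 continue | (k=2,j=2): S=95.1821, (K−S)⁺=17.2479, hold=23.6547 ⇒ V=23.6547 continue  boundary S*=53.7252
step 1: (k=1,j=0): S=61.9830, (K−S)⁺=50.4470, hold=50.1980 ⇒ V=50.4470 exercise | (k=1,j=1): S=82.5014, (K−S)⁺=29.9286, hold=32.7485 ⇒ V=32.7485 continue  boundary S*=61.9830
step 0: (k=0,j=0): S=71.5100, (K−S)⁺=40.9200, hold=41.8197 ⇒ V=41.8197 continue  boundary S*=-

price = 41.8197
boundary = - 61.9830 53.7252 61.9830 71.5100 61.9830 71.5100 82.5014
tree:
41.8197
50.4470 32.7485
58.7048 41.3279 23.6547
65.8624 50.4470 31.7159 15.0513
72.0664 58.7048 40.9200 21.9316 7.6656
77.4439 65.8624 50.4470 30.7140 12.5267 2.4228
82.1050 72.0664 58.7048 40.9200 19.8277 4.6608 0.0000
86.1451 77.4439 65.8624 50.4470 29.9286 8.9660 0.0000 0.0000
89.6469 82.1050 72.0664 58.7048 40.9200 17.2479 0.0000 0.0000 0.0000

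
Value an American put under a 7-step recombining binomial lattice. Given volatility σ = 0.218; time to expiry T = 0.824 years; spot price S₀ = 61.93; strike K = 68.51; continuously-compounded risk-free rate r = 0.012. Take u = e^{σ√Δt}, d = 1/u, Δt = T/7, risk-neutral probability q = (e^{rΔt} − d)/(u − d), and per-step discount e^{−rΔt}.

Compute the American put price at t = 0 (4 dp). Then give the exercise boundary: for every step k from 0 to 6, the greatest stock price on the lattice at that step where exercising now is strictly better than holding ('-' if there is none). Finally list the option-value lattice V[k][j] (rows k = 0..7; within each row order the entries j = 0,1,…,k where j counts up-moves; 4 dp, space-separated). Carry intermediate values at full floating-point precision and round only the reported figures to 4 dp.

Δt=0.11771  u=1.07766  d=0.92793  q=0.49075  discount=0.99859
step 7 (expiry): payoffs max(K−S,0) = 31.8223 25.9025 19.0274 11.0431 1.7703 0.0000 0.0000 0.0000
step 6: (k=6,j=0): S=39.5370, (K−S)⁺=28.9730, hold=28.8763 ⇒ V=28.9730 exercise | (k=6,j=1): S=45.9166, (K−S)⁺=22.5934, hold=22.4967 ⇒ V=22.5934 exercise | (k=6,j=2): S=53.3255, (K−S)⁺=15.1845, hold=15.0878 ⇒ V=15.1845 exercise | (k=6,j=3): S=61.9300, (K−S)⁺=6.5800, hold=6.4833 ⇒ V=6.5800 exercise | (k=6,j=4): S=71.9229, (K−S)⁺=0.0000, hold=0.9003 ⇒ V=0.9003 continue | (k=6,j=5): S=83.5281, (K−S)⁺=0.0000, hold=0.0000 ⇒ V=0.0000 continue | (k=6,j=6): S=97.0060, (K−S)⁺=0.0000, hold=0.0000 ⇒ V=0.0000 continue  boundary S*=61.9300
step 5: (k=5,j=0): S=42.6075, (K−S)⁺=25.9025, hold=25.8058 ⇒ V=25.9025 exercise | (k=5,j=1): S=49.4826, (K−S)⁺=19.0274, hold=18.9307 ⇒ V=19.0274 exercise | (k=5,j=2): S=57.4669, (K−S)⁺=11.0431, hold=10.9463 ⇒ V=11.0431 exercise | (k=5,j=3): S=66.7397, (K−S)⁺=1.7703, hold=3.7873 ⇒ V=3.7873 continue | (k=5,j=4): S=77.5086, (K−S)⁺=0.0000, hold=0.4578 ⇒ V=0.4578 continue | (k=5,j=5): S=90.0152, (K−S)⁺=0.0000, hold=0.0000 ⇒ V=0.0000 continue  boundary S*=57.4669
step 4: (k=4,j=0): S=45.9166, (K−S)⁺=22.5934, hold=22.4967 ⇒ V=22.5934 exercise | (k=4,j=1): S=53.3255, (K−S)⁺=15.1845, hold=15.0878 ⇒ V=15.1845 exercise | (k=4,j=2): S=61.9300, (K−S)⁺=6.5800, hold=7.4717 ⇒ V=7.4717 continue | (k=4,j=3): S=71.9229, (K−S)⁺=0.0000, hold=2.1503 ⇒ V=2.1503 continue | (k=4,j=4): S=83.5281, (K−S)⁺=0.0000, hold=0.2328 ⇒ V=0.2328 continue  boundary S*=53.3255
step 3: (k=3,j=0): S=49.4826, (K−S)⁺=19.0274, hold=18.9307 ⇒ V=19.0274 exercise | (k=3,j=1): S=57.4669, (K−S)⁺=11.0431, hold=11.3833 ⇒ V=11.3833 continue | (k=3,j=2): S=66.7397, (K−S)⁺=1.7703, hold=4.8534 ⇒ V=4.8534 continue | (k=3,j=3): S=77.5086, (K−S)⁺=0.0000, hold=1.2076 ⇒ V=1.2076 continue  boundary S*=49.4826
step 2: (k=2,j=0): S=53.3255, (K−S)⁺=15.1845, hold=15.2545 ⇒ V=15.2545 continue | (k=2,j=1): S=61.9300, (K−S)⁺=6.5800, hold=8.1672 ⇒ V=8.1672 continue | (k=2,j=2): S=71.9229, (K−S)⁺=0.0000, hold=3.0599 ⇒ V=3.0599 continue  boundary S*=-
step 1: (k=1,j=0): S=57.4669, (K−S)⁺=11.0431, hold=11.7598 ⇒ V=11.7598 continue | (k=1,j=1): S=66.7397, (K−S)⁺=1.7703, hold=5.6528 ⇒ V=5.6528 continue  boundary S*=-
step 0: (k=0,j=0): S=61.9300, (K−S)⁺=6.5800, hold=8.7504 ⇒ V=8.7504 continue  boundary S*=-

price = 8.7504
boundary = - - - 49.4826 53.3255 57.4669 61.9300
tree:
8.7504
11.7598 5.6528
15.2545 8.1672 3.0599
19.0274 11.3833 4.8534 1.2076
22.5934 15.1845 7.4717 2.1503 0.2328
25.9025 19.0274 11.0431 3.7873 0.4578 0.0000
28.9730 22.5934 15.1845 6.5800 0.9003 0.0000 0.0000
31.8223 25.9025 19.0274 11.0431 1.7703 0.0000 0.0000 0.0000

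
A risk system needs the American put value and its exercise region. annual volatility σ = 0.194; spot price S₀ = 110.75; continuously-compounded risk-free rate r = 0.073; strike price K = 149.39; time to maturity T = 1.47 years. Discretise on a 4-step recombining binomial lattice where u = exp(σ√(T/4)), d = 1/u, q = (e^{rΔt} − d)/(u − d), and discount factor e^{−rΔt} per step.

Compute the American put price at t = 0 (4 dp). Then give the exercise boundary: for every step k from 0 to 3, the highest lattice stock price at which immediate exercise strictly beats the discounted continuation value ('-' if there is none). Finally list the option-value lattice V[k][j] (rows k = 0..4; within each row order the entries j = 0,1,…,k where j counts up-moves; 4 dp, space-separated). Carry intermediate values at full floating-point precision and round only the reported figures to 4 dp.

price = 38.6400
boundary = 110.7500 124.5717 110.7500 124.5717
tree:
38.6400
50.9282 24.8183
61.8529 38.6400 12.1355
71.5655 50.9282 24.8183 3.7371
80.2004 61.8529 38.6400 9.2716 0.0000

Δt=0.36750, u=1.12480, d=0.88905, q=0.58597, disc=e^(-rΔt)=0.97353
k=4 terminal: V=max(K-S,0) → 80.2004 61.8529 38.6400 9.2716 0.0000
k=3: j=0 S=77.8245 intr=71.5655 cont=67.6110 V=71.5655[EX]; j=1 S=98.4618 intr=50.9282 cont=46.9737 V=50.9282[EX]; j=2 S=124.5717 intr=24.8183 cont=20.8638 V=24.8183[EX]; j=3 S=157.6054 intr=0.0000 cont=3.7371 V=3.7371[hold]  S*(3)=124.5717
k=2: j=0 S=87.5371 intr=61.8529 cont=57.8984 V=61.8529[EX]; j=1 S=110.7500 intr=38.6400 cont=34.6855 V=38.6400[EX]; j=2 S=140.1184 intr=9.2716 cont=12.1355 V=12.1355[hold]  S*(2)=110.7500
k=1: j=0 S=98.4618 intr=50.9282 cont=46.9737 V=50.9282[EX]; j=1 S=124.5717 intr=24.8183 cont=22.4975 V=24.8183[EX]  S*(1)=124.5717
k=0: j=0 S=110.7500 intr=38.6400 cont=34.6855 V=38.6400[EX]  S*(0)=110.7500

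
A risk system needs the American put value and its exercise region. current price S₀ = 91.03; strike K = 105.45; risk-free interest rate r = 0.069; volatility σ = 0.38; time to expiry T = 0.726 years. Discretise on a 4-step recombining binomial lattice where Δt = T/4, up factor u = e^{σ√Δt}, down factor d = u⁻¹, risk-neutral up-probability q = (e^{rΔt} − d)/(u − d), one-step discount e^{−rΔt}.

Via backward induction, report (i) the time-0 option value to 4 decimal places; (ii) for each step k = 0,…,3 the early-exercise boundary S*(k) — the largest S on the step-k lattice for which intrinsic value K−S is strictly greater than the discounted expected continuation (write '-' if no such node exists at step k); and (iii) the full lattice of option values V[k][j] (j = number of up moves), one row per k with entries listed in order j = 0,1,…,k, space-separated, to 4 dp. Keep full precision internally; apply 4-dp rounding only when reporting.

price = 19.0594
boundary = - - 65.8519 77.4241
tree:
19.0594
28.1799 10.3612
39.5981 17.3995 3.5388
49.4407 28.0259 7.1435 0.0000
57.8122 39.5981 14.4200 0.0000 0.0000

params: Δt=0.18150 u=1.17573 d=0.85053 q=0.49837 e^(-rΔt)=0.98755
t_4 payoffs: 57.8122 39.5981 14.4200 0.0000 0.0000
t_3: node(3,0) S=56.0093 payoff=49.4407 vs cont=48.1284 → 49.4407 [stop]  node(3,1) S=77.4241 payoff=28.0259 vs cont=26.7135 → 28.0259 [stop]  node(3,2) S=107.0269 payoff=0.0000 vs cont=7.1435 → 7.1435 [wait]  node(3,3) S=147.9481 payoff=0.0000 vs cont=0.0000 → 0.0000 [wait]  ⇒ S*(3)=77.4241
t_2: node(2,0) S=65.8519 payoff=39.5981 vs cont=38.2858 → 39.5981 [stop]  node(2,1) S=91.0300 payoff=14.4200 vs cont=17.3995 → 17.3995 [wait]  node(2,2) S=125.8349 payoff=0.0000 vs cont=3.5388 → 3.5388 [wait]  ⇒ S*(2)=65.8519
t_1: node(1,0) S=77.4241 payoff=28.0259 vs cont=28.1799 → 28.1799 [wait]  node(1,1) S=107.0269 payoff=0.0000 vs cont=10.3612 → 10.3612 [wait]  ⇒ S*(1)=-
t_0: node(0,0) S=91.0300 payoff=14.4200 vs cont=19.0594 → 19.0594 [wait]  ⇒ S*(0)=-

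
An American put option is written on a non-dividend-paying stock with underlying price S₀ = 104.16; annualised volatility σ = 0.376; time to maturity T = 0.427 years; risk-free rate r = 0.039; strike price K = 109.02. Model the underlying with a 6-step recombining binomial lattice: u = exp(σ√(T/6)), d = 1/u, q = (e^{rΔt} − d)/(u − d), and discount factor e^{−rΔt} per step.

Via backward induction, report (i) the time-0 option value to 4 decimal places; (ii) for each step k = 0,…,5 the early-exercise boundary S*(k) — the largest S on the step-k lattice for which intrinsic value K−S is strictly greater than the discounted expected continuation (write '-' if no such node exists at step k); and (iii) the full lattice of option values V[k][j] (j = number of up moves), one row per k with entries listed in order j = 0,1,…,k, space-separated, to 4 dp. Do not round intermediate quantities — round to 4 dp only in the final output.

price = 12.3816
boundary = - - - 77.0929 85.2269 94.2190
tree:
12.3816
17.6532 6.9382
24.2687 10.8342 2.9028
31.9271 16.3965 5.0782 0.6440
39.2848 23.7931 8.7533 1.2631 0.0000
45.9403 31.9271 14.8010 2.4777 0.0000 0.0000
51.9606 39.2848 23.7931 4.8600 0.0000 0.0000 0.0000

params: Δt=0.07117 u=1.10551 d=0.90456 q=0.48878 e^(-rΔt)=0.99723
t_6 payoffs: 51.9606 39.2848 23.7931 4.8600 0.0000 0.0000 0.0000
t_5: node(5,0) S=63.0797 payoff=45.9403 vs cont=45.6381 → 45.9403 [stop]  node(5,1) S=77.0929 payoff=31.9271 vs cont=31.6250 → 31.9271 [stop]  node(5,2) S=94.2190 payoff=14.8010 vs cont=14.4988 → 14.8010 [stop]  node(5,3) S=115.1498 payoff=0.0000 vs cont=2.4777 → 2.4777 [wait]  node(5,4) S=140.7304 payoff=0.0000 vs cont=0.0000 → 0.0000 [wait]  node(5,5) S=171.9936 payoff=0.0000 vs cont=0.0000 → 0.0000 [wait]  ⇒ S*(5)=94.2190
t_4: node(4,0) S=69.7352 payoff=39.2848 vs cont=38.9827 → 39.2848 [stop]  node(4,1) S=85.2269 payoff=23.7931 vs cont=23.4910 → 23.7931 [stop]  node(4,2) S=104.1600 payoff=4.8600 vs cont=8.7533 → 8.7533 [wait]  node(4,3) S=127.2992 payoff=0.0000 vs cont=1.2631 → 1.2631 [wait]  node(4,4) S=155.5787 payoff=0.0000 vs cont=0.0000 → 0.0000 [wait]  ⇒ S*(4)=85.2269
t_3: node(3,0) S=77.0929 payoff=31.9271 vs cont=31.6250 → 31.9271 [stop]  node(3,1) S=94.2190 payoff=14.8010 vs cont=16.3965 → 16.3965 [wait]  node(3,2) S=115.1498 payoff=0.0000 vs cont=5.0782 → 5.0782 [wait]  node(3,3) S=140.7304 payoff=0.0000 vs cont=0.6440 → 0.6440 [wait]  ⇒ S*(3)=77.0929
t_2: node(2,0) S=85.2269 payoff=23.7931 vs cont=24.2687 → 24.2687 [wait]  node(2,1) S=104.1600 payoff=4.8600 vs cont=10.8342 → 10.8342 [wait]  node(2,2) S=127.2992 payoff=0.0000 vs cont=2.9028 → 2.9028 [wait]  ⇒ S*(2)=-
t_1: node(1,0) S=94.2190 payoff=14.8010 vs cont=17.6532 → 17.6532 [wait]  node(1,1) S=115.1498 payoff=0.0000 vs cont=6.9382 → 6.9382 [wait]  ⇒ S*(1)=-
t_0: node(0,0) S=104.1600 payoff=4.8600 vs cont=12.3816 → 12.3816 [wait]  ⇒ S*(0)=-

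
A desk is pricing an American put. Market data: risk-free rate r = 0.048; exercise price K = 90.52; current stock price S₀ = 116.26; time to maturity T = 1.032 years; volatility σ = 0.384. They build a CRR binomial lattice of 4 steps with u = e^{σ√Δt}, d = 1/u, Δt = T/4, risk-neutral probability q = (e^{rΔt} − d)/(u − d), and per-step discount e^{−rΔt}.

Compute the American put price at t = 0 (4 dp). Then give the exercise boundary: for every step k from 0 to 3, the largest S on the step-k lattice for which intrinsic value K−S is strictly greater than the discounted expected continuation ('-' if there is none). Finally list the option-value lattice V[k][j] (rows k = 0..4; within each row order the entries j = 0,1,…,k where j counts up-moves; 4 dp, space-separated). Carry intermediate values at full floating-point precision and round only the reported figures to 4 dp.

Δt=0.25800, u=1.21537, d=0.82280, q=0.48313, disc=e^(-rΔt)=0.98769
k=4 terminal: V=max(K-S,0) → 37.2359 11.8129 0.0000 0.0000 0.0000
k=3: j=0 S=64.7598 intr=25.7602 cont=24.6461 V=25.7602[EX]; j=1 S=95.6582 intr=0.0000 cont=6.0305 V=6.0305[hold]; j=2 S=141.2988 intr=0.0000 cont=0.0000 V=0.0000[hold]; j=3 S=208.7156 intr=0.0000 cont=0.0000 V=0.0000[hold]  S*(3)=64.7598
k=2: j=0 S=78.7071 intr=11.8129 cont=16.0284 V=16.0284[hold]; j=1 S=116.2600 intr=0.0000 cont=3.0786 V=3.0786[hold]; j=2 S=171.7302 intr=0.0000 cont=0.0000 V=0.0000[hold]  S*(2)=-
k=1: j=0 S=95.6582 intr=0.0000 cont=9.6516 V=9.6516[hold]; j=1 S=141.2988 intr=0.0000 cont=1.5716 V=1.5716[hold]  S*(1)=-
k=0: j=0 S=116.2600 intr=0.0000 cont=5.6772 V=5.6772[hold]  S*(0)=-

price = 5.6772
boundary = - - - 64.7598
tree:
5.6772
9.6516 1.5716
16.0284 3.0786 0.0000
25.7602 6.0305 0.0000 0.0000
37.2359 11.8129 0.0000 0.0000 0.0000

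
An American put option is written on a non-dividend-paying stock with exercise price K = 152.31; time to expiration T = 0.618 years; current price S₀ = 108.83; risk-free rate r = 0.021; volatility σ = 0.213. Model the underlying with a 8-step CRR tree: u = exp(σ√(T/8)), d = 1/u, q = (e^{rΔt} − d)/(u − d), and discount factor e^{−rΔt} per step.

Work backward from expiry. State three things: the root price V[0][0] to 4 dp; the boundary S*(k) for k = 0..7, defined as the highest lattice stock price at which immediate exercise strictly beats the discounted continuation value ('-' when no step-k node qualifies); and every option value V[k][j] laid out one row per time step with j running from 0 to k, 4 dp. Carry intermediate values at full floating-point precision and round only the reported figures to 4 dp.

params: Δt=0.07725 u=1.06099 d=0.94252 q=0.49891 e^(-rΔt)=0.99838
t_8 payoffs: 84.5360 76.0170 66.4272 55.6321 43.4800 29.8005 14.4014 0.0000 0.0000
t_7: node(7,0) S=71.9075 payoff=80.4025 vs cont=80.1556 → 80.4025 [stop]  node(7,1) S=80.9460 payoff=71.3640 vs cont=71.1171 → 71.3640 [stop]  node(7,2) S=91.1206 payoff=61.1894 vs cont=60.9425 → 61.1894 [stop]  node(7,3) S=102.5742 payoff=49.7358 vs cont=49.4890 → 49.7358 [stop]  node(7,4) S=115.4674 payoff=36.8426 vs cont=36.5957 → 36.8426 [stop]  node(7,5) S=129.9812 payoff=22.3288 vs cont=22.0819 → 22.3288 [stop]  node(7,6) S=146.3194 payoff=5.9906 vs cont=7.2047 → 7.2047 [wait]  node(7,7) S=164.7112 payoff=0.0000 vs cont=0.0000 → 0.0000 [wait]  ⇒ S*(7)=129.9812
t_6: node(6,0) S=76.2930 payoff=76.0170 vs cont=75.7701 → 76.0170 [stop]  node(6,1) S=85.8828 payoff=66.4272 vs cont=66.1804 → 66.4272 [stop]  node(6,2) S=96.6779 payoff=55.6321 vs cont=55.3852 → 55.6321 [stop]  node(6,3) S=108.8300 payoff=43.4800 vs cont=43.2331 → 43.4800 [stop]  node(6,4) S=122.5095 payoff=29.8005 vs cont=29.5536 → 29.8005 [stop]  node(6,5) S=137.9086 payoff=14.4014 vs cont=14.7593 → 14.7593 [wait]  node(6,6) S=155.2432 payoff=0.0000 vs cont=3.6044 → 3.6044 [wait]  ⇒ S*(6)=122.5095
t_5: node(5,0) S=80.9460 payoff=71.3640 vs cont=71.1171 → 71.3640 [stop]  node(5,1) S=91.1206 payoff=61.1894 vs cont=60.9425 → 61.1894 [stop]  node(5,2) S=102.5742 payoff=49.7358 vs cont=49.4890 → 49.7358 [stop]  node(5,3) S=115.4674 payoff=36.8426 vs cont=36.5957 → 36.8426 [stop]  node(5,4) S=129.9812 payoff=22.3288 vs cont=22.2602 → 22.3288 [stop]  node(5,5) S=146.3194 payoff=5.9906 vs cont=9.1791 → 9.1791 [wait]  ⇒ S*(5)=129.9812
t_4: node(4,0) S=85.8828 payoff=66.4272 vs cont=66.1804 → 66.4272 [stop]  node(4,1) S=96.6779 payoff=55.6321 vs cont=55.3852 → 55.6321 [stop]  node(4,2) S=108.8300 payoff=43.4800 vs cont=43.2331 → 43.4800 [stop]  node(4,3) S=122.5095 payoff=29.8005 vs cont=29.5536 → 29.8005 [stop]  node(4,4) S=137.9086 payoff=14.4014 vs cont=15.7427 → 15.7427 [wait]  ⇒ S*(4)=122.5095
t_3: node(3,0) S=91.1206 payoff=61.1894 vs cont=60.9425 → 61.1894 [stop]  node(3,1) S=102.5742 payoff=49.7358 vs cont=49.4890 → 49.7358 [stop]  node(3,2) S=115.4674 payoff=36.8426 vs cont=36.5957 → 36.8426 [stop]  node(3,3) S=129.9812 payoff=22.3288 vs cont=22.7500 → 22.7500 [wait]  ⇒ S*(3)=115.4674
t_2: node(2,0) S=96.6779 payoff=55.6321 vs cont=55.3852 → 55.6321 [stop]  node(2,1) S=108.8300 payoff=43.4800 vs cont=43.2331 → 43.4800 [stop]  node(2,2) S=122.5095 payoff=29.8005 vs cont=29.7634 → 29.8005 [stop]  ⇒ S*(2)=122.5095
t_1: node(1,0) S=102.5742 payoff=49.7358 vs cont=49.4890 → 49.7358 [stop]  node(1,1) S=115.4674 payoff=36.8426 vs cont=36.5957 → 36.8426 [stop]  ⇒ S*(1)=115.4674
t_0: node(0,0) S=108.8300 payoff=43.4800 vs cont=43.2331 → 43.4800 [stop]  ⇒ S*(0)=108.8300

price = 43.4800
boundary = 108.8300 115.4674 122.5095 115.4674 122.5095 129.9812 122.5095 129.9812
tree:
43.4800
49.7358 36.8426
55.6321 43.4800 29.8005
61.1894 49.7358 36.8426 22.7500
66.4272 55.6321 43.4800 29.8005 15.7427
71.3640 61.1894 49.7358 36.8426 22.3288 9.1791
76.0170 66.4272 55.6321 43.4800 29.8005 14.7593 3.6044
80.4025 71.3640 61.1894 49.7358 36.8426 22.3288 7.2047 0.0000
84.5360 76.0170 66.4272 55.6321 43.4800 29.8005 14.4014 0.0000 0.0000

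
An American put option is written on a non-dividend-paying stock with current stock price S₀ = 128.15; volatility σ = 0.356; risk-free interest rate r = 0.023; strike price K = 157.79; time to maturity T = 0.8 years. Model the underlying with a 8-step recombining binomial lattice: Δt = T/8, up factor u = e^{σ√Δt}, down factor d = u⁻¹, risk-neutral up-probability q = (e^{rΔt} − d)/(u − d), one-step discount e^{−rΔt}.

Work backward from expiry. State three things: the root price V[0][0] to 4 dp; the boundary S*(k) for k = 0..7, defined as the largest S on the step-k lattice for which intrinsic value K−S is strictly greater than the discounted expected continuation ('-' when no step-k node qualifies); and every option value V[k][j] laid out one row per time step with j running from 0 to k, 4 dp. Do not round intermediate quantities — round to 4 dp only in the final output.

Δt=0.10000, u=1.11916, d=0.89353, q=0.48209, disc=e^(-rΔt)=0.99770
k=8 terminal: V=max(K-S,0) → 105.7202 92.5718 76.1031 55.4759 29.6400 0.0000 0.0000 0.0000 0.0000
k=7: j=0 S=58.2743 intr=99.5157 cont=99.1532 V=99.5157[EX]; j=1 S=72.9895 intr=84.8005 cont=84.4380 V=84.8005[EX]; j=2 S=91.4205 intr=66.3695 cont=66.0070 V=66.3695[EX]; j=3 S=114.5057 intr=43.2843 cont=42.9218 V=43.2843[EX]; j=4 S=143.4202 intr=14.3698 cont=15.3156 V=15.3156[hold]; j=5 S=179.6360 intr=0.0000 cont=0.0000 V=0.0000[hold]; j=6 S=224.9970 intr=0.0000 cont=0.0000 V=0.0000[hold]; j=7 S=281.8122 intr=0.0000 cont=0.0000 V=0.0000[hold]  S*(7)=114.5057
k=6: j=0 S=65.2182 intr=92.5718 cont=92.2093 V=92.5718[EX]; j=1 S=81.6869 intr=76.1031 cont=75.7406 V=76.1031[EX]; j=2 S=102.3141 intr=55.4759 cont=55.1134 V=55.4759[EX]; j=3 S=128.1500 intr=29.6400 cont=29.7324 V=29.7324[hold]; j=4 S=160.5099 intr=0.0000 cont=7.9138 V=7.9138[hold]; j=5 S=201.0412 intr=0.0000 cont=0.0000 V=0.0000[hold]; j=6 S=251.8073 intr=0.0000 cont=0.0000 V=0.0000[hold]  S*(6)=102.3141
k=5: j=0 S=72.9895 intr=84.8005 cont=84.4380 V=84.8005[EX]; j=1 S=91.4205 intr=66.3695 cont=66.0070 V=66.3695[EX]; j=2 S=114.5057 intr=43.2843 cont=42.9663 V=43.2843[EX]; j=3 S=143.4202 intr=14.3698 cont=19.1697 V=19.1697[hold]; j=4 S=179.6360 intr=0.0000 cont=4.0892 V=4.0892[hold]; j=5 S=224.9970 intr=0.0000 cont=0.0000 V=0.0000[hold]  S*(5)=114.5057
k=4: j=0 S=81.6869 intr=76.1031 cont=75.7406 V=76.1031[EX]; j=1 S=102.3141 intr=55.4759 cont=55.1134 V=55.4759[EX]; j=2 S=128.1500 intr=29.6400 cont=31.5862 V=31.5862[hold]; j=3 S=160.5099 intr=0.0000 cont=11.8722 V=11.8722[hold]; j=4 S=201.0412 intr=0.0000 cont=2.1130 V=2.1130[hold]  S*(4)=102.3141
k=3: j=0 S=91.4205 intr=66.3695 cont=66.0070 V=66.3695[EX]; j=1 S=114.5057 intr=43.2843 cont=43.8579 V=43.8579[hold]; j=2 S=143.4202 intr=14.3698 cont=22.0315 V=22.0315[hold]; j=3 S=179.6360 intr=0.0000 cont=7.1509 V=7.1509[hold]  S*(3)=91.4205
k=2: j=0 S=102.3141 intr=55.4759 cont=55.3893 V=55.4759[EX]; j=1 S=128.1500 intr=29.6400 cont=33.2590 V=33.2590[hold]; j=2 S=160.5099 intr=0.0000 cont=14.8236 V=14.8236[hold]  S*(2)=102.3141
k=1: j=0 S=114.5057 intr=43.2843 cont=44.6625 V=44.6625[hold]; j=1 S=143.4202 intr=14.3698 cont=24.3155 V=24.3155[hold]  S*(1)=-
k=0: j=0 S=128.1500 intr=29.6400 cont=34.7733 V=34.7733[hold]  S*(0)=-

price = 34.7733
boundary = - - 102.3141 91.4205 102.3141 114.5057 102.3141 114.5057
tree:
34.7733
44.6625 24.3155
55.4759 33.2590 14.8236
66.3695 43.8579 22.0315 7.1509
76.1031 55.4759 31.5862 11.8722 2.1130
84.8005 66.3695 43.2843 19.1697 4.0892 0.0000
92.5718 76.1031 55.4759 29.7324 7.9138 0.0000 0.0000
99.5157 84.8005 66.3695 43.2843 15.3156 0.0000 0.0000 0.0000
105.7202 92.5718 76.1031 55.4759 29.6400 0.0000 0.0000 0.0000 0.0000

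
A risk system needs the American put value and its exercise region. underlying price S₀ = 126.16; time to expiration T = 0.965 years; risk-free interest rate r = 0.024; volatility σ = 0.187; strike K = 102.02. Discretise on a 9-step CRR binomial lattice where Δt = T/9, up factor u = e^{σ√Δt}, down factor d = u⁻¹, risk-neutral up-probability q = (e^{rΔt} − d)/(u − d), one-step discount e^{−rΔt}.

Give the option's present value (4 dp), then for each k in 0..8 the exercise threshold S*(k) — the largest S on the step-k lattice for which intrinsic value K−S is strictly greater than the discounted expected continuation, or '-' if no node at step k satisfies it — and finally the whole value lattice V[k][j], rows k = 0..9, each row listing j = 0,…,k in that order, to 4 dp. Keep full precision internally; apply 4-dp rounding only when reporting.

params: Δt=0.10722 u=1.06315 d=0.94060 q=0.50572 e^(-rΔt)=0.99743
t_9 payoffs: 29.3117 19.8392 9.1327 0.0000 0.0000 0.0000 0.0000 0.0000 0.0000 0.0000
t_8: node(8,0) S=77.2996 payoff=24.7204 vs cont=24.4582 → 24.7204 [stop]  node(8,1) S=87.3702 payoff=14.6498 vs cont=14.3876 → 14.6498 [stop]  node(8,2) S=98.7528 payoff=3.2672 vs cont=4.5025 → 4.5025 [wait]  node(8,3) S=111.6183 payoff=0.0000 vs cont=0.0000 → 0.0000 [wait]  node(8,4) S=126.1600 payoff=0.0000 vs cont=0.0000 → 0.0000 [wait]  node(8,5) S=142.5962 payoff=0.0000 vs cont=0.0000 → 0.0000 [wait]  node(8,6) S=161.1736 payoff=0.0000 vs cont=0.0000 → 0.0000 [wait]  node(8,7) S=182.1713 payoff=0.0000 vs cont=0.0000 → 0.0000 [wait]  node(8,8) S=205.9047 payoff=0.0000 vs cont=0.0000 → 0.0000 [wait]  ⇒ S*(8)=87.3702
t_7: node(7,0) S=82.1808 payoff=19.8392 vs cont=19.5770 → 19.8392 [stop]  node(7,1) S=92.8873 payoff=9.1327 vs cont=9.4936 → 9.4936 [wait]  node(7,2) S=104.9887 payoff=0.0000 vs cont=2.2197 → 2.2197 [wait]  node(7,3) S=118.6666 payoff=0.0000 vs cont=0.0000 → 0.0000 [wait]  node(7,4) S=134.1265 payoff=0.0000 vs cont=0.0000 → 0.0000 [wait]  node(7,5) S=151.6006 payoff=0.0000 vs cont=0.0000 → 0.0000 [wait]  node(7,6) S=171.3511 payoff=0.0000 vs cont=0.0000 → 0.0000 [wait]  node(7,7) S=193.6748 payoff=0.0000 vs cont=0.0000 → 0.0000 [wait]  ⇒ S*(7)=82.1808
t_6: node(6,0) S=87.3702 payoff=14.6498 vs cont=14.5697 → 14.6498 [stop]  node(6,1) S=98.7528 payoff=3.2672 vs cont=5.8001 → 5.8001 [wait]  node(6,2) S=111.6183 payoff=0.0000 vs cont=1.0944 → 1.0944 [wait]  node(6,3) S=126.1600 payoff=0.0000 vs cont=0.0000 → 0.0000 [wait]  node(6,4) S=142.5962 payoff=0.0000 vs cont=0.0000 → 0.0000 [wait]  node(6,5) S=161.1736 payoff=0.0000 vs cont=0.0000 → 0.0000 [wait]  node(6,6) S=182.1713 payoff=0.0000 vs cont=0.0000 → 0.0000 [wait]  ⇒ S*(6)=87.3702
t_5: node(5,0) S=92.8873 payoff=9.1327 vs cont=10.1482 → 10.1482 [wait]  node(5,1) S=104.9887 payoff=0.0000 vs cont=3.4115 → 3.4115 [wait]  node(5,2) S=118.6666 payoff=0.0000 vs cont=0.5395 → 0.5395 [wait]  node(5,3) S=134.1265 payoff=0.0000 vs cont=0.0000 → 0.0000 [wait]  node(5,4) S=151.6006 payoff=0.0000 vs cont=0.0000 → 0.0000 [wait]  node(5,5) S=171.3511 payoff=0.0000 vs cont=0.0000 → 0.0000 [wait]  ⇒ S*(5)=-
t_4: node(4,0) S=98.7528 payoff=3.2672 vs cont=6.7239 → 6.7239 [wait]  node(4,1) S=111.6183 payoff=0.0000 vs cont=1.9540 → 1.9540 [wait]  node(4,2) S=126.1600 payoff=0.0000 vs cont=0.2660 → 0.2660 [wait]  node(4,3) S=142.5962 payoff=0.0000 vs cont=0.0000 → 0.0000 [wait]  node(4,4) S=161.1736 payoff=0.0000 vs cont=0.0000 → 0.0000 [wait]  ⇒ S*(4)=-
t_3: node(3,0) S=104.9887 payoff=0.0000 vs cont=4.3006 → 4.3006 [wait]  node(3,1) S=118.6666 payoff=0.0000 vs cont=1.0975 → 1.0975 [wait]  node(3,2) S=134.1265 payoff=0.0000 vs cont=0.1311 → 0.1311 [wait]  node(3,3) S=151.6006 payoff=0.0000 vs cont=0.0000 → 0.0000 [wait]  ⇒ S*(3)=-
t_2: node(2,0) S=111.6183 payoff=0.0000 vs cont=2.6738 → 2.6738 [wait]  node(2,1) S=126.1600 payoff=0.0000 vs cont=0.6072 → 0.6072 [wait]  node(2,2) S=142.5962 payoff=0.0000 vs cont=0.0646 → 0.0646 [wait]  ⇒ S*(2)=-
t_1: node(1,0) S=118.6666 payoff=0.0000 vs cont=1.6245 → 1.6245 [wait]  node(1,1) S=134.1265 payoff=0.0000 vs cont=0.3320 → 0.3320 [wait]  ⇒ S*(1)=-
t_0: node(0,0) S=126.1600 payoff=0.0000 vs cont=0.9684 → 0.9684 [wait]  ⇒ S*(0)=-

price = 0.9684
boundary = - - - - - - 87.3702 82.1808 87.3702
tree:
0.9684
1.6245 0.3320
2.6738 0.6072 0.0646
4.3006 1.0975 0.1311 0.0000
6.7239 1.9540 0.2660 0.0000 0.0000
10.1482 3.4115 0.5395 0.0000 0.0000 0.0000
14.6498 5.8001 1.0944 0.0000 0.0000 0.0000 0.0000
19.8392 9.4936 2.2197 0.0000 0.0000 0.0000 0.0000 0.0000
24.7204 14.6498 4.5025 0.0000 0.0000 0.0000 0.0000 0.0000 0.0000
29.3117 19.8392 9.1327 0.0000 0.0000 0.0000 0.0000 0.0000 0.0000 0.0000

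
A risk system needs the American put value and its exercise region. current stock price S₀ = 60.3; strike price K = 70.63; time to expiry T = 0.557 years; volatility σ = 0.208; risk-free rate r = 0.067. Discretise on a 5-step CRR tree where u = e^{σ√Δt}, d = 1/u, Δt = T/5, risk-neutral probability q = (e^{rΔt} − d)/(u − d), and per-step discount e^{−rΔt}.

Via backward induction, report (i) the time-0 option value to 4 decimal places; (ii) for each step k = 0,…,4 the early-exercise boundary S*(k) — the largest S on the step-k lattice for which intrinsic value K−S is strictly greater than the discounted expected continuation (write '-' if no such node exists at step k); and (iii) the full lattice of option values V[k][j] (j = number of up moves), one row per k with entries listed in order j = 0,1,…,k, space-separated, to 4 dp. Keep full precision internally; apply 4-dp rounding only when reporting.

Δt=0.11140, u=1.07189, d=0.93293, q=0.53656, disc=e^(-rΔt)=0.99256
k=5 terminal: V=max(K-S,0) → 28.0146 21.6671 14.3742 5.9950 0.0000 0.0000
k=4: j=0 S=45.6790 intr=24.9510 cont=24.4258 V=24.9510[EX]; j=1 S=52.4828 intr=18.1472 cont=17.6220 V=18.1472[EX]; j=2 S=60.3000 intr=10.3300 cont=9.8048 V=10.3300[EX]; j=3 S=69.2816 intr=1.3484 cont=2.7577 V=2.7577[hold]; j=4 S=79.6009 intr=0.0000 cont=0.0000 V=0.0000[hold]  S*(4)=60.3000
k=3: j=0 S=48.9629 intr=21.6671 cont=21.1419 V=21.6671[EX]; j=1 S=56.2558 intr=14.3742 cont=13.8490 V=14.3742[EX]; j=2 S=64.6350 intr=5.9950 cont=6.2203 V=6.2203[hold]; j=3 S=74.2622 intr=0.0000 cont=1.2685 V=1.2685[hold]  S*(3)=56.2558
k=2: j=0 S=52.4828 intr=18.1472 cont=17.6220 V=18.1472[EX]; j=1 S=60.3000 intr=10.3300 cont=9.9248 V=10.3300[EX]; j=2 S=69.2816 intr=1.3484 cont=3.5369 V=3.5369[hold]  S*(2)=60.3000
k=1: j=0 S=56.2558 intr=14.3742 cont=13.8490 V=14.3742[EX]; j=1 S=64.6350 intr=5.9950 cont=6.6353 V=6.6353[hold]  S*(1)=56.2558
k=0: j=0 S=60.3000 intr=10.3300 cont=10.1458 V=10.3300[EX]  S*(0)=60.3000

price = 10.3300
boundary = 60.3000 56.2558 60.3000 56.2558 60.3000
tree:
10.3300
14.3742 6.6353
18.1472 10.3300 3.5369
21.6671 14.3742 6.2203 1.2685
24.9510 18.1472 10.3300 2.7577 0.0000
28.0146 21.6671 14.3742 5.9950 0.0000 0.0000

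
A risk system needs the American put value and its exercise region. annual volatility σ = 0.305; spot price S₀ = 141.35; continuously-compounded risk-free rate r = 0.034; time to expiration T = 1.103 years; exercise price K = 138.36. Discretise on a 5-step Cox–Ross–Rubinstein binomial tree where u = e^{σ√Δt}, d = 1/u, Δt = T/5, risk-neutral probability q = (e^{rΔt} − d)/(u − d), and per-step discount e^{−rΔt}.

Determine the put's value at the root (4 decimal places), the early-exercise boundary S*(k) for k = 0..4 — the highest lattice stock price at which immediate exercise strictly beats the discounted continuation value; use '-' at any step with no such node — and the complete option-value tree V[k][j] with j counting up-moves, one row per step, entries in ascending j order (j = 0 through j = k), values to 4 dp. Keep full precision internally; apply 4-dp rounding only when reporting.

price = 15.0083
boundary = - - - 91.9717 106.1373
tree:
15.0083
22.7763 7.1677
33.2964 12.1955 2.0537
46.3883 20.2051 4.0607 0.0000
58.6633 32.2227 8.0290 0.0000 0.0000
69.3000 46.3883 15.8753 0.0000 0.0000 0.0000

params: Δt=0.22060 u=1.15402 d=0.86654 q=0.49044 e^(-rΔt)=0.99253
t_5 payoffs: 69.3000 46.3883 15.8753 0.0000 0.0000 0.0000
t_4: node(4,0) S=79.6967 payoff=58.6633 vs cont=57.6294 → 58.6633 [stop]  node(4,1) S=106.1373 payoff=32.2227 vs cont=31.1888 → 32.2227 [stop]  node(4,2) S=141.3500 payoff=0.0000 vs cont=8.0290 → 8.0290 [wait]  node(4,3) S=188.2450 payoff=0.0000 vs cont=0.0000 → 0.0000 [wait]  node(4,4) S=250.6981 payoff=0.0000 vs cont=0.0000 → 0.0000 [wait]  ⇒ S*(4)=106.1373
t_3: node(3,0) S=91.9717 payoff=46.3883 vs cont=45.3544 → 46.3883 [stop]  node(3,1) S=122.4847 payoff=15.8753 vs cont=20.2051 → 20.2051 [wait]  node(3,2) S=163.1209 payoff=0.0000 vs cont=4.0607 → 4.0607 [wait]  node(3,3) S=217.2387 payoff=0.0000 vs cont=0.0000 → 0.0000 [wait]  ⇒ S*(3)=91.9717
t_2: node(2,0) S=106.1373 payoff=32.2227 vs cont=33.2964 → 33.2964 [wait]  node(2,1) S=141.3500 payoff=0.0000 vs cont=12.1955 → 12.1955 [wait]  node(2,2) S=188.2450 payoff=0.0000 vs cont=2.0537 → 2.0537 [wait]  ⇒ S*(2)=-
t_1: node(1,0) S=122.4847 payoff=15.8753 vs cont=22.7763 → 22.7763 [wait]  node(1,1) S=163.1209 payoff=0.0000 vs cont=7.1677 → 7.1677 [wait]  ⇒ S*(1)=-
t_0: node(0,0) S=141.3500 payoff=0.0000 vs cont=15.0083 → 15.0083 [wait]  ⇒ S*(0)=-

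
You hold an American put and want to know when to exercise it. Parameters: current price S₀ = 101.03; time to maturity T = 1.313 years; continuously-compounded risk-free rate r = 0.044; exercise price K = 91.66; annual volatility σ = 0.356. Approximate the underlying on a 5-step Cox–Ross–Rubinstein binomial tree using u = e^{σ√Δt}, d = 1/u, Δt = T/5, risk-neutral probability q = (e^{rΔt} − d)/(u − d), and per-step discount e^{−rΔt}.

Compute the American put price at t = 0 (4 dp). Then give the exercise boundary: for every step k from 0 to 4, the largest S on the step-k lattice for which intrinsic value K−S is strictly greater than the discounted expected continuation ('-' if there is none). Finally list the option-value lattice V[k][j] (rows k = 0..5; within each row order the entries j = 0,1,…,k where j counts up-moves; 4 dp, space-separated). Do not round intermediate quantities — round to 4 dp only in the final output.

price = 9.7739
boundary = - - - 58.4473 70.1444
tree:
9.7739
15.2394 4.2316
22.9981 7.4044 0.9797
33.2127 12.7531 1.9289 0.0000
42.9592 21.5156 3.7978 0.0000 0.0000
51.0804 33.2127 7.4775 0.0000 0.0000 0.0000

Δt=0.26260  u=1.20013  d=0.83324  q=0.48619  discount=0.98851
step 5 (expiry): payoffs max(K−S,0) = 51.0804 33.2127 7.4775 0.0000 0.0000 0.0000
step 4: (k=4,j=0): S=48.7008, (K−S)⁺=42.9592, hold=41.9062 ⇒ V=42.9592 exercise | (k=4,j=1): S=70.1444, (K−S)⁺=21.5156, hold=20.4626 ⇒ V=21.5156 exercise | (k=4,j=2): S=101.0300, (K−S)⁺=0.0000, hold=3.7978 ⇒ V=3.7978 continue | (k=4,j=3): S=145.5149, (K−S)⁺=0.0000, hold=0.0000 ⇒ V=0.0000 continue | (k=4,j=4): S=209.5871, (K−S)⁺=0.0000, hold=0.0000 ⇒ V=0.0000 continue  boundary S*=70.1444
step 3: (k=3,j=0): S=58.4473, (K−S)⁺=33.2127, hold=32.1597 ⇒ V=33.2127 exercise | (k=3,j=1): S=84.1825, (K−S)⁺=7.4775, hold=12.7531 ⇒ V=12.7531 continue | (k=3,j=2): S=121.2492, (K−S)⁺=0.0000, hold=1.9289 ⇒ V=1.9289 continue | (k=3,j=3): S=174.6369, (K−S)⁺=0.0000, hold=0.0000 ⇒ V=0.0000 continue  boundary S*=58.4473
step 2: (k=2,j=0): S=70.1444, (K−S)⁺=21.5156, hold=22.9981 ⇒ V=22.9981 continue | (k=2,j=1): S=101.0300, (K−S)⁺=0.0000, hold=7.4044 ⇒ V=7.4044 continue | (k=2,j=2): S=145.5149, (K−S)⁺=0.0000, hold=0.9797 ⇒ V=0.9797 continue  boundary S*=-
step 1: (k=1,j=0): S=84.1825, (K−S)⁺=7.4775, hold=15.2394 ⇒ V=15.2394 continue | (k=1,j=1): S=121.2492, (K−S)⁺=0.0000, hold=4.2316 ⇒ V=4.2316 continue  boundary S*=-
step 0: (k=0,j=0): S=101.0300, (K−S)⁺=0.0000, hold=9.7739 ⇒ V=9.7739 continue  boundary S*=-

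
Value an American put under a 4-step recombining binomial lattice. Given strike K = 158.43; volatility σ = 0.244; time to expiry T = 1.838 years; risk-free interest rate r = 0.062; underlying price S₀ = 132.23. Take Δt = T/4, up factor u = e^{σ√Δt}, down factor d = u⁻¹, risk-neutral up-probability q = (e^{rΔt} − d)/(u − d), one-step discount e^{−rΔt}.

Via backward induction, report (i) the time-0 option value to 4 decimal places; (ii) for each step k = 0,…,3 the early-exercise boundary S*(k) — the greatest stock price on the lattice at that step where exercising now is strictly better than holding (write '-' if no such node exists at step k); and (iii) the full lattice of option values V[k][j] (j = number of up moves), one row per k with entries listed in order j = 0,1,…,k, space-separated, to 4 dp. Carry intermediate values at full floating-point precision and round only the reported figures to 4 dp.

price = 28.1354
boundary = - 112.0723 94.9875 112.0723
tree:
28.1354
46.3577 14.4555
63.4425 26.6040 5.1077
77.9228 46.3577 11.5682 0.0000
90.1957 63.4425 26.2000 0.0000 0.0000

Δt=0.45950, u=1.17986, d=0.84756, q=0.54571, disc=e^(-rΔt)=0.97191
k=4 terminal: V=max(K-S,0) → 90.1957 63.4425 26.2000 0.0000 0.0000
k=3: j=0 S=80.5072 intr=77.9228 cont=73.4730 V=77.9228[EX]; j=1 S=112.0723 intr=46.3577 cont=41.9079 V=46.3577[EX]; j=2 S=156.0134 intr=2.4166 cont=11.5682 V=11.5682[hold]; j=3 S=217.1828 intr=0.0000 cont=0.0000 V=0.0000[hold]  S*(3)=112.0723
k=2: j=0 S=94.9875 intr=63.4425 cont=58.9927 V=63.4425[EX]; j=1 S=132.2300 intr=26.2000 cont=26.6040 V=26.6040[hold]; j=2 S=184.0745 intr=0.0000 cont=5.1077 V=5.1077[hold]  S*(2)=94.9875
k=1: j=0 S=112.0723 intr=46.3577 cont=42.1222 V=46.3577[EX]; j=1 S=156.0134 intr=2.4166 cont=14.4555 V=14.4555[hold]  S*(1)=112.0723
k=0: j=0 S=132.2300 intr=26.2000 cont=28.1354 V=28.1354[hold]  S*(0)=-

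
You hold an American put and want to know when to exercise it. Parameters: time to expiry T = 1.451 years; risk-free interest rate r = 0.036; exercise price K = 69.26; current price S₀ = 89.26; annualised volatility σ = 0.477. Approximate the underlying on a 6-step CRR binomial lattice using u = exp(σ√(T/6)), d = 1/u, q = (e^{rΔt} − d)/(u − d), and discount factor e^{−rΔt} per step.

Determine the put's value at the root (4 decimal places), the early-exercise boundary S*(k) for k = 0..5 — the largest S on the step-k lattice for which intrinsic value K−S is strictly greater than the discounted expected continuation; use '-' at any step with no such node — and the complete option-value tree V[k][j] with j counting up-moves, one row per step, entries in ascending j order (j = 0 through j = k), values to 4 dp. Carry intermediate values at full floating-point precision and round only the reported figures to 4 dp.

Δt=0.24183, u=1.26437, d=0.79091, q=0.46009, disc=e^(-rΔt)=0.99133
k=6 terminal: V=max(K-S,0) → 47.4118 34.3328 13.4245 0.0000 0.0000 0.0000 0.0000
k=5: j=0 S=27.6242 intr=41.6358 cont=41.0354 V=41.6358[EX]; j=1 S=44.1608 intr=25.0992 cont=24.4989 V=25.0992[EX]; j=2 S=70.5966 intr=0.0000 cont=7.1852 V=7.1852[hold]; j=3 S=112.8575 intr=0.0000 cont=0.0000 V=0.0000[hold]; j=4 S=180.4168 intr=0.0000 cont=0.0000 V=0.0000[hold]; j=5 S=288.4190 intr=0.0000 cont=0.0000 V=0.0000[hold]  S*(5)=44.1608
k=4: j=0 S=34.9272 intr=34.3328 cont=33.7325 V=34.3328[EX]; j=1 S=55.8355 intr=13.4245 cont=16.7110 V=16.7110[hold]; j=2 S=89.2600 intr=0.0000 cont=3.8457 V=3.8457[hold]; j=3 S=142.6933 intr=0.0000 cont=0.0000 V=0.0000[hold]; j=4 S=228.1132 intr=0.0000 cont=0.0000 V=0.0000[hold]  S*(4)=34.9272
k=3: j=0 S=44.1608 intr=25.0992 cont=25.9978 V=25.9978[hold]; j=1 S=70.5966 intr=0.0000 cont=10.6982 V=10.6982[hold]; j=2 S=112.8575 intr=0.0000 cont=2.0583 V=2.0583[hold]; j=3 S=180.4168 intr=0.0000 cont=0.0000 V=0.0000[hold]  S*(3)=-
k=2: j=0 S=55.8355 intr=13.4245 cont=18.7942 V=18.7942[hold]; j=1 S=89.2600 intr=0.0000 cont=6.6648 V=6.6648[hold]; j=2 S=142.6933 intr=0.0000 cont=1.1017 V=1.1017[hold]  S*(2)=-
k=1: j=0 S=70.5966 intr=0.0000 cont=13.0990 V=13.0990[hold]; j=1 S=112.8575 intr=0.0000 cont=4.0697 V=4.0697[hold]  S*(1)=-
k=0: j=0 S=89.2600 intr=0.0000 cont=8.8671 V=8.8671[hold]  S*(0)=-

price = 8.8671
boundary = - - - - 34.9272 44.1608
tree:
8.8671
13.0990 4.0697
18.7942 6.6648 1.1017
25.9978 10.6982 2.0583 0.0000
34.3328 16.7110 3.8457 0.0000 0.0000
41.6358 25.0992 7.1852 0.0000 0.0000 0.0000
47.4118 34.3328 13.4245 0.0000 0.0000 0.0000 0.0000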